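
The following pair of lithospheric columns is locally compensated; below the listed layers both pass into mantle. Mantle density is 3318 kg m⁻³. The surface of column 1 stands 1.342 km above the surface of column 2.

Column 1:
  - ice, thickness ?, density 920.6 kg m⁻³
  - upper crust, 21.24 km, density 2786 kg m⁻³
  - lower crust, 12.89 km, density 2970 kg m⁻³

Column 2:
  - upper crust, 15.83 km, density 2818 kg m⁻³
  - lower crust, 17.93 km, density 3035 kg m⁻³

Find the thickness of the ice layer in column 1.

0.691 km

Take the compensation level at the base of the deeper column (depth z_c below the surface of column 1) and equate Σ ρ_i t_i down to z_c; mantle fills any gap and the z_c terms cancel.
Column 1: x×920.6 + 21.24×2786 + 12.89×2970 + (z_c − 34.13 − x)×3318
Column 2: 1.342×0 + 15.83×2818 + 17.93×3035 + (z_c − 1.342 − 33.76)×3318
The z_c×3318 term appears on both sides and cancels. Collect the known terms of each column as K = Σ(ρt)_known − 3318 × (depth of known layers): K_1 = 97457.94 − 3318×34.13 = −15785.4; K_2 = 99026.49 − 3318×(1.342 + 33.76) = −17441.946.
Balance: K_1 − x×(3318 − 920.6) = K_2, so x = (K_1 − K_2)/(3318 − 920.6) = 1656.55/2397.4 = 0.691 km.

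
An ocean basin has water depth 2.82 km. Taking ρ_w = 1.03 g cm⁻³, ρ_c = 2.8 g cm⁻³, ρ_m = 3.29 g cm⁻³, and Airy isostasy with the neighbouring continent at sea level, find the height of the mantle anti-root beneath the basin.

10.2 km

Isostatic balance requires: replacing crust with seawater at the top is compensated by replacing crust with mantle at the base: d (ρ_c − ρ_w) = a (ρ_m − ρ_c).
a = d (ρ_c − ρ_w)/(ρ_m − ρ_c) = 2.82 km × 1.77/0.49 = 10.2 km.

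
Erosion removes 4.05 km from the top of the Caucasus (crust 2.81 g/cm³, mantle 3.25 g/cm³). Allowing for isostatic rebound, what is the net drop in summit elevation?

Rebound u = e ρ_c/ρ_m = 4.05 km × 2.81/3.25 = 3.502 km.
Net surface drop = e − u = 4.05 km − 3.502 km = e (ρ_m − ρ_c)/ρ_m = 0.548 km.

0.548 km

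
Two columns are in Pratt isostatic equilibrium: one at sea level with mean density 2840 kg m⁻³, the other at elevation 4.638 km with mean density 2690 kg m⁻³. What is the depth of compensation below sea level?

83.2 km

ρ_ref D = ρ (D + h) → D (ρ_ref − ρ) = ρ h.
D = ρ h/(ρ_ref − ρ) = 2690 × 4.638 km/(2840 − 2690) = 83.2 km.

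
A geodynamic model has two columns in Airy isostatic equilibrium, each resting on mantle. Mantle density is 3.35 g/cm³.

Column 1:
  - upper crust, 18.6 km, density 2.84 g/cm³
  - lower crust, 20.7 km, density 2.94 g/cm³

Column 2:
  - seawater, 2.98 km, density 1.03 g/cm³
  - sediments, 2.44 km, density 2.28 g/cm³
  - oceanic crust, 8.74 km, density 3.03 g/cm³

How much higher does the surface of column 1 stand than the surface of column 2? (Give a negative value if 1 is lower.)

For any compensation level in the mantle, the mantle terms cancel and isostasy reduces to e = (Σt_1 − Σt_2) − (Σ(ρt)_1 − Σ(ρt)_2) / ρ_m.
Σt_1 = 39.3 km; Σt_2 = 14.16 km; Σ(ρt)_1 = 113.682; Σ(ρt)_2 = 35.1148 (in km·g/cm³).
e = (39.3 − 14.16) − (113.682 − 35.1148) / 3.35 = 1.69 km.

1.69 km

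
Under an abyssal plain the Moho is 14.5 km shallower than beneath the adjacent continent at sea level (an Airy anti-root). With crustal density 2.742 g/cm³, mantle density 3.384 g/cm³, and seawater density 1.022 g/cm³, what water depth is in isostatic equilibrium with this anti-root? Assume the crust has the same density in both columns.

Replacing a thickness d of crust by seawater at the top must be balanced by replacing crust with mantle at the base: d (ρ_c − ρ_w) = a (ρ_m − ρ_c).
d = a (ρ_m − ρ_c)/(ρ_c − ρ_w) = 14.5 km × 0.642/1.72 = 5.41 km.

5.41 km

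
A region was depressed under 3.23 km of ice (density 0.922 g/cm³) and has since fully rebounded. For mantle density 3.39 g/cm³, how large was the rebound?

Removing the load lets mantle flow back in; uplift u satisfies ρ_ice t = ρ_m u.
u = t ρ_ice/ρ_m = 3.23 km × 0.922/3.39 = 0.878 km.

0.878 km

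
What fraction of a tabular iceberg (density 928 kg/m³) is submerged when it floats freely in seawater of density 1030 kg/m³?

90.1%

Submerged fraction = ρ_obj/ρ_fluid = 928/1030 = 90.1%.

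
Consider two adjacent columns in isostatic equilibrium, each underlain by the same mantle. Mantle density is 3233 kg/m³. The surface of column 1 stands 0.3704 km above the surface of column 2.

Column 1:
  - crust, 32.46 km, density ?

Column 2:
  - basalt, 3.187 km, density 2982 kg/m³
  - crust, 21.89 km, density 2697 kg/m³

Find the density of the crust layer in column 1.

2810 kg/m³

Take the compensation level at the base of the deeper column (depth z_c below the surface of column 1) and equate Σ ρ_i t_i down to z_c; mantle fills any gap and the z_c terms cancel.
Column 1: 32.46×ρ + (z_c − 32.46)×3233
Column 2: 0.3704×0 + 3.187×2982 + 21.89×2697 + (z_c − 0.3704 − 25.077)×3233
The z_c×3233 term appears on both sides and cancels. Collect the known terms of each column as K = Σ(ρt)_known − 3233 × (depth of known layers): K_1 = 0 − 3233×32.46 = −104943.18; K_2 = 68540.964 − 3233×(0.3704 + 25.077) = −13730.4802.
Balance: K_1 + 32.46×ρ = K_2, so ρ = (K_2 − K_1)/32.46 = 91212.7/32.46 = 2810 kg/m³.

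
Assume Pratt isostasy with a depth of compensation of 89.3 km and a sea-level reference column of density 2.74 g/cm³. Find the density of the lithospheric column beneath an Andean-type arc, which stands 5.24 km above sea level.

2.59 g/cm³

Pratt balance: ρ_ref D = ρ (D + h).
ρ = ρ_ref D/(D + h) = 2.74 × 89.3 km/(89.3 km + 5.24 km) = 2.59 g/cm³.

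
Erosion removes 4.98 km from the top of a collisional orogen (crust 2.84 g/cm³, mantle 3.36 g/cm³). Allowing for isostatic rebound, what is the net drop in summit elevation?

Rebound u = e ρ_c/ρ_m = 4.98 km × 2.84/3.36 = 4.209 km.
Net surface drop = e − u = 4.98 km − 4.209 km = e (ρ_m − ρ_c)/ρ_m = 0.771 km.

0.771 km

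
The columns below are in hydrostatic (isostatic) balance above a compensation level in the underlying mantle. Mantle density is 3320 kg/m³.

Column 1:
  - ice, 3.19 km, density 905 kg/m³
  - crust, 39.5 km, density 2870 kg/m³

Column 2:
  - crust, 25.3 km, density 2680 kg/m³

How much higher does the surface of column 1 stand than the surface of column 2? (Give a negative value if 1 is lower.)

2.8 km

For any compensation level in the mantle, the mantle terms cancel and isostasy reduces to e = (Σt_1 − Σt_2) − (Σ(ρt)_1 − Σ(ρt)_2) / ρ_m.
Σt_1 = 42.69 km; Σt_2 = 25.3 km; Σ(ρt)_1 = 116251.95; Σ(ρt)_2 = 67804 (in km·kg/m³).
e = (42.69 − 25.3) − (116251.95 − 67804) / 3320 = 2.8 km.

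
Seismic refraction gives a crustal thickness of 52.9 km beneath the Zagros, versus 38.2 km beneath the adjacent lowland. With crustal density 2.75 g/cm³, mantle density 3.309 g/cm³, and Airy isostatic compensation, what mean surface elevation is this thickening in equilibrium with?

2.48 km

Excess crust Δ = 52.9 km − 38.2 km = 14.7 km, split between elevation h and root r with h + r = Δ.
Airy balance ρ_c h = (ρ_m − ρ_c) r gives r = h ρ_c/(ρ_m − ρ_c), so h (1 + ρ_c/(ρ_m − ρ_c)) = Δ, i.e. h = Δ (ρ_m − ρ_c)/ρ_m.
h = 14.7 km × 0.559/3.309 = 2.48 km.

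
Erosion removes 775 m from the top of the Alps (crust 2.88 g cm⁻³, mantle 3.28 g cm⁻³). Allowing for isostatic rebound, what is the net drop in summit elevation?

94.5 m

Rebound u = e ρ_c/ρ_m = 775 m × 2.88/3.28 = 680.5 m.
Net surface drop = e − u = 775 m − 680.5 m = e (ρ_m − ρ_c)/ρ_m = 94.5 m.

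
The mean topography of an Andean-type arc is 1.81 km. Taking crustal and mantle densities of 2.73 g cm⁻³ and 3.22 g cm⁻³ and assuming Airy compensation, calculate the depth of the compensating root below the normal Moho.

10.1 km

Isostatic balance requires: the weight of the topography is balanced by the buoyancy of the root, ρ_c h = (ρ_m − ρ_c) r.
r = h · ρ_c / (ρ_m − ρ_c) = 1.81 km × 2.73 / (3.22 − 2.73) = 10.1 km.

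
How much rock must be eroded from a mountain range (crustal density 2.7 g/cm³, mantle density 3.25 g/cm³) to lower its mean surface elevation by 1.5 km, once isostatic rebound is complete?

Net drop Δ = e − u = e − e ρ_c/ρ_m = e (ρ_m − ρ_c)/ρ_m.
e = Δ ρ_m/(ρ_m − ρ_c) = 1.5 km × 3.25/0.55 = 8.86 km.

8.86 km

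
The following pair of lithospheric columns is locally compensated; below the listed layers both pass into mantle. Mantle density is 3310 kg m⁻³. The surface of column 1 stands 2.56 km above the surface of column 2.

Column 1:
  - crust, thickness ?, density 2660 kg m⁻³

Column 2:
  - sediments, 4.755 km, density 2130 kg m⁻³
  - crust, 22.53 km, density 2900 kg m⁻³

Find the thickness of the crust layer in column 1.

Take the compensation level at the base of the deeper column (depth z_c below the surface of column 1) and equate Σ ρ_i t_i down to z_c; mantle fills any gap and the z_c terms cancel.
Column 1: x×2660 + (z_c − 0 − x)×3310
Column 2: 2.56×0 + 4.755×2130 + 22.53×2900 + (z_c − 2.56 − 27.285)×3310
The z_c×3310 term appears on both sides and cancels. Collect the known terms of each column as K = Σ(ρt)_known − 3310 × (depth of known layers): K_1 = 0 − 3310×0 = 0; K_2 = 75465.15 − 3310×(2.56 + 27.285) = −23321.8.
Balance: K_1 − x×(3310 − 2660) = K_2, so x = (K_1 − K_2)/(3310 − 2660) = 23321.8/650 = 35.9 km.

35.9 km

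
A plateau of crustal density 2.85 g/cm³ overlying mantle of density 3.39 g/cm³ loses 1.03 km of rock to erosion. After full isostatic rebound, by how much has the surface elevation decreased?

Rebound u = e ρ_c/ρ_m = 1.03 km × 2.85/3.39 = 0.8659 km.
Net surface drop = e − u = 1.03 km − 0.8659 km = e (ρ_m − ρ_c)/ρ_m = 0.164 km.

0.164 km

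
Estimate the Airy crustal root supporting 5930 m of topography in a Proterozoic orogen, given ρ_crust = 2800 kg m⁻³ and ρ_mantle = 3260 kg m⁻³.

36100 m

By Archimedes' principle applied to the lithosphere: the weight of the topography is balanced by the buoyancy of the root, ρ_c h = (ρ_m − ρ_c) r.
r = h · ρ_c / (ρ_m − ρ_c) = 5930 m × 2800 / (3260 − 2800) = 36100 m.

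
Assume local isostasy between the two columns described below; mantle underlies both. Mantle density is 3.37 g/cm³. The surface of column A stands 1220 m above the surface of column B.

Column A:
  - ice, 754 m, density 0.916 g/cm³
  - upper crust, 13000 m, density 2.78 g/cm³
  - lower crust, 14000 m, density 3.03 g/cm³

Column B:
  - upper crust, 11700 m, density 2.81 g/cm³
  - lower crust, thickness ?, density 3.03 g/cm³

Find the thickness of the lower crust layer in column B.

10600 m

Take the compensation level at the base of the deeper column (depth z_c below the surface of column A) and equate Σ ρ_i t_i down to z_c; mantle fills any gap and the z_c terms cancel.
Column A: 754×0.916 + 13000×2.78 + 14000×3.03 + (z_c − 27754)×3.37
Column B: 1220×0 + 11700×2.81 + x×3.03 + (z_c − 1220 − 11700 − x)×3.37
The z_c×3.37 term appears on both sides and cancels. Collect the known terms of each column as K = Σ(ρt)_known − 3.37 × (depth of known layers): K_A = 79250.664 − 3.37×27754 = −14280.316; K_B = 32877 − 3.37×(1220 + 11700) = −10663.4.
Balance: K_A = K_B − x×(3.37 − 3.03), so x = (K_B − K_A)/(3.37 − 3.03) = 3616.92/0.34 = 10600 m.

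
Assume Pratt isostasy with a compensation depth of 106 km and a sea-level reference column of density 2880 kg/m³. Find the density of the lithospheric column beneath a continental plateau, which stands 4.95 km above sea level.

2750 kg/m³

Pratt balance: ρ_ref D = ρ (D + h).
ρ = ρ_ref D/(D + h) = 2880 × 106 km/(106 km + 4.95 km) = 2750 kg/m³.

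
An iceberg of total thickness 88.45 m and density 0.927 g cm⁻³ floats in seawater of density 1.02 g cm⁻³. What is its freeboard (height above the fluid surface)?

8.06 m

Floating equilibrium: submerged depth d = t ρ_obj/ρ_fluid = 88.45 m × 0.927/1.02 = 80.39 m.
Freeboard = t − d = 88.45 m − 80.39 m = 8.06 m.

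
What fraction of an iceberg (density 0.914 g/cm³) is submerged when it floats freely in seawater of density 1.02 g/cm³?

0.896

Submerged fraction = ρ_obj/ρ_fluid = 0.914/1.02 = 0.896.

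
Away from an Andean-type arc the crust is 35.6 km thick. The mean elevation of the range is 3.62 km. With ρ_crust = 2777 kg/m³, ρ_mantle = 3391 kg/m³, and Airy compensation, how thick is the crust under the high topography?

Root depth r = h ρ_c / (ρ_m − ρ_c) = 3.62 km × 2777 / 614 = 16.37 km.
Total thickness = T + h + r = 35.6 km + 3.62 km + 16.37 km = 55.6 km.

55.6 km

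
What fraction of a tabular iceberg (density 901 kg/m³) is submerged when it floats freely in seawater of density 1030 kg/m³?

Submerged fraction = ρ_obj/ρ_fluid = 901/1030 = 87.5%.

87.5%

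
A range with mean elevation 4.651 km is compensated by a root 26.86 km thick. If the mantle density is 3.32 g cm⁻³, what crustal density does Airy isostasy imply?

2.83 g cm⁻³

ρ_c h = (ρ_m − ρ_c) r → ρ_c (h + r) = ρ_m r → ρ_c = ρ_m r / (h + r).
ρ_c = 3.32 × 26.86 km / (4.651 km + 26.86 km) = 2.83 g cm⁻³.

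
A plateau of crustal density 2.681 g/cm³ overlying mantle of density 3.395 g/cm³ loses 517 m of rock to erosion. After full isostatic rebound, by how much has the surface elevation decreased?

109 m

Rebound u = e ρ_c/ρ_m = 517 m × 2.681/3.395 = 408.3 m.
Net surface drop = e − u = 517 m − 408.3 m = e (ρ_m − ρ_c)/ρ_m = 109 m.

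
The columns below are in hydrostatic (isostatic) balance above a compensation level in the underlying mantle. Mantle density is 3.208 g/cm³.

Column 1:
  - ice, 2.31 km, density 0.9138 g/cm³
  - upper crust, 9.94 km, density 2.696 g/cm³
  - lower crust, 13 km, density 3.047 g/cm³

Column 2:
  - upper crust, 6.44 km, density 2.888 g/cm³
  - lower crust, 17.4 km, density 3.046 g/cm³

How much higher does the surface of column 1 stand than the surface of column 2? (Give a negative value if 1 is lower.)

For any compensation level in the mantle, the mantle terms cancel and isostasy reduces to e = (Σt_1 − Σt_2) − (Σ(ρt)_1 − Σ(ρt)_2) / ρ_m.
Σt_1 = 25.25 km; Σt_2 = 23.84 km; Σ(ρt)_1 = 68.520118; Σ(ρt)_2 = 71.59912 (in km·g/cm³).
e = (25.25 − 23.84) − (68.520118 − 71.59912) / 3.208 = 2.37 km.

2.37 km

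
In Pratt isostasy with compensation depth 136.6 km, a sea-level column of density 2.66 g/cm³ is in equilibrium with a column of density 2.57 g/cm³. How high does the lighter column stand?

4.78 km

ρ_ref D = ρ (D + h) → h = D (ρ_ref − ρ)/ρ.
h = 136.6 km × (2.66 − 2.57)/2.57 = 4.78 km.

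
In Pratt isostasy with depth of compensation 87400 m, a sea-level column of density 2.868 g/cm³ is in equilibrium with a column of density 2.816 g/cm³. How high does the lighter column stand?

1610 m

ρ_ref D = ρ (D + h) → h = D (ρ_ref − ρ)/ρ.
h = 87400 m × (2.868 − 2.816)/2.816 = 1610 m.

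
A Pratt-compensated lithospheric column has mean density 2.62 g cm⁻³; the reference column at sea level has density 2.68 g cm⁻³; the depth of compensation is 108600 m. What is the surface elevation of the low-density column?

2490 m

ρ_ref D = ρ (D + h) → h = D (ρ_ref − ρ)/ρ.
h = 108600 m × (2.68 − 2.62)/2.62 = 2490 m.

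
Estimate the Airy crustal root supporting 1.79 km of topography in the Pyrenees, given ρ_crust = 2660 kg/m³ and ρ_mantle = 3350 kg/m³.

Balancing pressure at the compensation depth: the weight of the topography is balanced by the buoyancy of the root, ρ_c h = (ρ_m − ρ_c) r.
r = h · ρ_c / (ρ_m − ρ_c) = 1.79 km × 2660 / (3350 − 2660) = 6.9 km.

6.9 km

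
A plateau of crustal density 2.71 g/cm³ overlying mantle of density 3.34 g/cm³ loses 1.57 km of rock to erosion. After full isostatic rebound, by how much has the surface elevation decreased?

0.296 km

Rebound u = e ρ_c/ρ_m = 1.57 km × 2.71/3.34 = 1.274 km.
Net surface drop = e − u = 1.57 km − 1.274 km = e (ρ_m − ρ_c)/ρ_m = 0.296 km.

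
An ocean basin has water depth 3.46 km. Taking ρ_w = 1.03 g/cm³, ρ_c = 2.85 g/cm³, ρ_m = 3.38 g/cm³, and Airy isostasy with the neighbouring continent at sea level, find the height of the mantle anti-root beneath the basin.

In Airy isostatic equilibrium: replacing crust with seawater at the top is compensated by replacing crust with mantle at the base: d (ρ_c − ρ_w) = a (ρ_m − ρ_c).
a = d (ρ_c − ρ_w)/(ρ_m − ρ_c) = 3.46 km × 1.82/0.53 = 11.9 km.

11.9 km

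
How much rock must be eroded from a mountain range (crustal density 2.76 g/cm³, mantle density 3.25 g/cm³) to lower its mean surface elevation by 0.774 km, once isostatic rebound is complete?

Net drop Δ = e − u = e − e ρ_c/ρ_m = e (ρ_m − ρ_c)/ρ_m.
e = Δ ρ_m/(ρ_m − ρ_c) = 0.774 km × 3.25/0.49 = 5.13 km.

5.13 km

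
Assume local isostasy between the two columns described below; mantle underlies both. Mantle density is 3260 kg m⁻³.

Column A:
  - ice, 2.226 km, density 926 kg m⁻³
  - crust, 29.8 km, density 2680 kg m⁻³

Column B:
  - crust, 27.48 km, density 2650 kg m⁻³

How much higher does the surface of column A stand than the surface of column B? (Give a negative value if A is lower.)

For any compensation level in the mantle, the mantle terms cancel and isostasy reduces to e = (Σt_A − Σt_B) − (Σ(ρt)_A − Σ(ρt)_B) / ρ_m.
Σt_A = 32.026 km; Σt_B = 27.48 km; Σ(ρt)_A = 81925.276; Σ(ρt)_B = 72822 (in km·kg m⁻³).
e = (32.026 − 27.48) − (81925.276 − 72822) / 3260 = 1.75 km.

1.75 km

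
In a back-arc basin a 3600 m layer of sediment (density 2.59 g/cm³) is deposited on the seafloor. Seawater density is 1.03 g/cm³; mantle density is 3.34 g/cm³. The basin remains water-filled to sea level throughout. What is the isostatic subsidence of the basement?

Submarine loading: the sediment displaces seawater, and the subsidence is in turn flooded, so s (ρ_m − ρ_w) = t (ρ_sed − ρ_w).
s = 3600 m × (2.59 − 1.03) / (3.34 − 1.03) = 2430 m.

2430 m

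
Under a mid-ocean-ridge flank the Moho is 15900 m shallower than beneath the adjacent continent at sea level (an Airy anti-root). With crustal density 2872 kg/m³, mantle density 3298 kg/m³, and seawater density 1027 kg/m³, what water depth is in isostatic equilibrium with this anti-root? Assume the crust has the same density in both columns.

Replacing a thickness d of crust by seawater at the top must be balanced by replacing crust with mantle at the base: d (ρ_c − ρ_w) = a (ρ_m − ρ_c).
d = a (ρ_m − ρ_c)/(ρ_c − ρ_w) = 15900 m × 426/1845 = 3670 m.

3670 m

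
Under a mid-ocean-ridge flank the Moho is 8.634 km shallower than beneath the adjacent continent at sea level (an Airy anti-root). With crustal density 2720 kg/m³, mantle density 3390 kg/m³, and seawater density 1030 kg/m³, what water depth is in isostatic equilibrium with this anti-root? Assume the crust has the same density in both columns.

Replacing a thickness d of crust by seawater at the top must be balanced by replacing crust with mantle at the base: d (ρ_c − ρ_w) = a (ρ_m − ρ_c).
d = a (ρ_m − ρ_c)/(ρ_c − ρ_w) = 8.634 km × 670/1690 = 3.42 km.

3.42 km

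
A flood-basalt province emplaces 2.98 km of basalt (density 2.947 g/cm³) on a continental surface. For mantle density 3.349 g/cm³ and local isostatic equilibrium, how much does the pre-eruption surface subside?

2.62 km

Subaerial loading: s = t ρ_load / ρ_m.
s = 2.98 km × 2.947/3.349 = 2.62 km.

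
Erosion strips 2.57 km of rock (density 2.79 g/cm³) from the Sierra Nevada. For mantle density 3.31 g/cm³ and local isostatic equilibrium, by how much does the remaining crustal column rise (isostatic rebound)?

2.17 km

Unloading: uplift u = e ρ_c/ρ_m = 2.57 km × 2.79/3.31 = 2.17 km.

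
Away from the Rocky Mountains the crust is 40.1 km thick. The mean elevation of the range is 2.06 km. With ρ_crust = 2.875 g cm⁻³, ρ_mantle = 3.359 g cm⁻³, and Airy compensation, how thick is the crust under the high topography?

Root depth r = h ρ_c / (ρ_m − ρ_c) = 2.06 km × 2.875 / 0.484 = 12.24 km.
Total thickness = T + h + r = 40.1 km + 2.06 km + 12.24 km = 54.4 km.

54.4 km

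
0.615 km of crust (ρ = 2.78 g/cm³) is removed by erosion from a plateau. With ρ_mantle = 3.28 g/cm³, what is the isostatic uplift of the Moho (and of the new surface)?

0.521 km

Unloading: uplift u = e ρ_c/ρ_m = 0.615 km × 2.78/3.28 = 0.521 km.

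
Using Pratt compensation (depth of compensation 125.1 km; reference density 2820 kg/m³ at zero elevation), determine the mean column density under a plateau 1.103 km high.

2800 kg/m³

Pratt balance: ρ_ref D = ρ (D + h).
ρ = ρ_ref D/(D + h) = 2820 × 125.1 km/(125.1 km + 1.103 km) = 2800 kg/m³.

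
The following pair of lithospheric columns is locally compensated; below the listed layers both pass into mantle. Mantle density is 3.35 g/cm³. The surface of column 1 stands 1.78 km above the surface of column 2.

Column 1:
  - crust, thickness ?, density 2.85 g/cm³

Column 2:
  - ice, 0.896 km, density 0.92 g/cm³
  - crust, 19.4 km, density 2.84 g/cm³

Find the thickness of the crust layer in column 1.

36.1 km

Take the compensation level at the base of the deeper column (depth z_c below the surface of column 1) and equate Σ ρ_i t_i down to z_c; mantle fills any gap and the z_c terms cancel.
Column 1: x×2.85 + (z_c − 0 − x)×3.35
Column 2: 1.78×0 + 0.896×0.92 + 19.4×2.84 + (z_c − 1.78 − 20.296)×3.35
The z_c×3.35 term appears on both sides and cancels. Collect the known terms of each column as K = Σ(ρt)_known − 3.35 × (depth of known layers): K_1 = 0 − 3.35×0 = 0; K_2 = 55.92032 − 3.35×(1.78 + 20.296) = −18.03428.
Balance: K_1 − x×(3.35 − 2.85) = K_2, so x = (K_1 − K_2)/(3.35 − 2.85) = 18.0343/0.5 = 36.1 km.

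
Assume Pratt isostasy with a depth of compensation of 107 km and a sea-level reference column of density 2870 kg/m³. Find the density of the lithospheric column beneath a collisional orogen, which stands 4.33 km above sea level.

Pratt balance: ρ_ref D = ρ (D + h).
ρ = ρ_ref D/(D + h) = 2870 × 107 km/(107 km + 4.33 km) = 2760 kg/m³.

2760 kg/m³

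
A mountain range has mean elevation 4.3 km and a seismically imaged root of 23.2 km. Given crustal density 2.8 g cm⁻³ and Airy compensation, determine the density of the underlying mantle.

3.32 g cm⁻³

Airy balance: ρ_c h = (ρ_m − ρ_c) r → ρ_m = ρ_c (1 + h/r).
ρ_m = 2.8 × (1 + 4.3 km/23.2 km) = 3.32 g cm⁻³.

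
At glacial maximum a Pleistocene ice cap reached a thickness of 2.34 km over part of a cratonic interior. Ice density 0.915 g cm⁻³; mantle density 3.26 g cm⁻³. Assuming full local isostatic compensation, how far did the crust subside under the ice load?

Isostatic balance requires: the ice load ρ_ice t is balanced by mantle displaced below, ρ_m s.
s = t ρ_ice / ρ_m = 2.34 km × 0.915/3.26 = 0.657 km.

0.657 km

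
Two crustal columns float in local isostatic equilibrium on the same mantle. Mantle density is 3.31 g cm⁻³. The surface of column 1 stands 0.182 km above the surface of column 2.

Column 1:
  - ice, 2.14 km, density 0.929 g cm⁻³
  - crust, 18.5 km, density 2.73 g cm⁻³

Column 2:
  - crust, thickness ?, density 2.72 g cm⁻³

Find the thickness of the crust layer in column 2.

25.8 km

Take the compensation level at the base of the deeper column (depth z_c below the surface of column 1) and equate Σ ρ_i t_i down to z_c; mantle fills any gap and the z_c terms cancel.
Column 1: 2.14×0.929 + 18.5×2.73 + (z_c − 20.64)×3.31
Column 2: 0.182×0 + x×2.72 + (z_c − 0.182 − 0 − x)×3.31
The z_c×3.31 term appears on both sides and cancels. Collect the known terms of each column as K = Σ(ρt)_known − 3.31 × (depth of known layers): K_1 = 52.49306 − 3.31×20.64 = −15.82534; K_2 = 0 − 3.31×(0.182 + 0) = −0.60242.
Balance: K_1 = K_2 − x×(3.31 − 2.72), so x = (K_2 − K_1)/(3.31 − 2.72) = 15.2229/0.59 = 25.8 km.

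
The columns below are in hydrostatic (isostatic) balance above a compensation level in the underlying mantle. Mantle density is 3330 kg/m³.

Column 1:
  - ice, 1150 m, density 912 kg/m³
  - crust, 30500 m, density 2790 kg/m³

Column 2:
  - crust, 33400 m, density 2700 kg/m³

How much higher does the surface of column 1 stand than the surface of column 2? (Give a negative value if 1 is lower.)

−538 m

For any compensation level in the mantle, the mantle terms cancel and isostasy reduces to e = (Σt_1 − Σt_2) − (Σ(ρt)_1 − Σ(ρt)_2) / ρ_m.
Σt_1 = 31650 m; Σt_2 = 33400 m; Σ(ρt)_1 = 86143800; Σ(ρt)_2 = 90180000 (in m·kg/m³).
e = (31650 − 33400) − (86143800 − 90180000) / 3330 = −538 m.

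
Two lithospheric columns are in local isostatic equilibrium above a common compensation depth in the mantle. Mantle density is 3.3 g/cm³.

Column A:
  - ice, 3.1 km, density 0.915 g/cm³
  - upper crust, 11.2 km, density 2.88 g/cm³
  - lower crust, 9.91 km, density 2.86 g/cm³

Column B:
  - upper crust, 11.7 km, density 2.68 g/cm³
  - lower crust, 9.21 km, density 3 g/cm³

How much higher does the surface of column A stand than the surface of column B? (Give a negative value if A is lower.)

1.95 km

For any compensation level in the mantle, the mantle terms cancel and isostasy reduces to e = (Σt_A − Σt_B) − (Σ(ρt)_A − Σ(ρt)_B) / ρ_m.
Σt_A = 24.21 km; Σt_B = 20.91 km; Σ(ρt)_A = 63.4351; Σ(ρt)_B = 58.986 (in km·g/cm³).
e = (24.21 − 20.91) − (63.4351 − 58.986) / 3.3 = 1.95 km.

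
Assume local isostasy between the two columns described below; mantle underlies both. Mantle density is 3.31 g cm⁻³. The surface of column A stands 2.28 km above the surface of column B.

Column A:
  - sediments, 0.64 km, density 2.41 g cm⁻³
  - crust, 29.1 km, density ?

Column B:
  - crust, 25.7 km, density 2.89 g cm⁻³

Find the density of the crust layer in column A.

Take the compensation level at the base of the deeper column (depth z_c below the surface of column A) and equate Σ ρ_i t_i down to z_c; mantle fills any gap and the z_c terms cancel.
Column A: 0.64×2.41 + 29.1×ρ + (z_c − 29.74)×3.31
Column B: 2.28×0 + 25.7×2.89 + (z_c − 2.28 − 25.7)×3.31
The z_c×3.31 term appears on both sides and cancels. Collect the known terms of each column as K = Σ(ρt)_known − 3.31 × (depth of known layers): K_A = 1.5424 − 3.31×29.74 = −96.897; K_B = 74.273 − 3.31×(2.28 + 25.7) = −18.3408.
Balance: K_A + 29.1×ρ = K_B, so ρ = (K_B − K_A)/29.1 = 78.5562/29.1 = 2.7 g cm⁻³.

2.7 g cm⁻³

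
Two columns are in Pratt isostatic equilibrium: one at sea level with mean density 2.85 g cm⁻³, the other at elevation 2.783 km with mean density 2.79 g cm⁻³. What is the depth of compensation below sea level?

ρ_ref D = ρ (D + h) → D (ρ_ref − ρ) = ρ h.
D = ρ h/(ρ_ref − ρ) = 2.79 × 2.783 km/(2.85 − 2.79) = 129 km.

129 km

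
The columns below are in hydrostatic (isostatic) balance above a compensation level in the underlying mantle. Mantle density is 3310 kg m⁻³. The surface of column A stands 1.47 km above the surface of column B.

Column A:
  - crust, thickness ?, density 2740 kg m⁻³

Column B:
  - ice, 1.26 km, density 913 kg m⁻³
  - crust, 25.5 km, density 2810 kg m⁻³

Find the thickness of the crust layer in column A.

Take the compensation level at the base of the deeper column (depth z_c below the surface of column A) and equate Σ ρ_i t_i down to z_c; mantle fills any gap and the z_c terms cancel.
Column A: x×2740 + (z_c − 0 − x)×3310
Column B: 1.47×0 + 1.26×913 + 25.5×2810 + (z_c − 1.47 − 26.76)×3310
The z_c×3310 term appears on both sides and cancels. Collect the known terms of each column as K = Σ(ρt)_known − 3310 × (depth of known layers): K_A = 0 − 3310×0 = 0; K_B = 72805.38 − 3310×(1.47 + 26.76) = −20635.92.
Balance: K_A − x×(3310 − 2740) = K_B, so x = (K_A − K_B)/(3310 − 2740) = 20635.9/570 = 36.2 km.

36.2 km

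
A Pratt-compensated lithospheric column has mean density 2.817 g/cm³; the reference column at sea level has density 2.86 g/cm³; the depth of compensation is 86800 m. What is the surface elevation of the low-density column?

ρ_ref D = ρ (D + h) → h = D (ρ_ref − ρ)/ρ.
h = 86800 m × (2.86 − 2.817)/2.817 = 1320 m.

1320 m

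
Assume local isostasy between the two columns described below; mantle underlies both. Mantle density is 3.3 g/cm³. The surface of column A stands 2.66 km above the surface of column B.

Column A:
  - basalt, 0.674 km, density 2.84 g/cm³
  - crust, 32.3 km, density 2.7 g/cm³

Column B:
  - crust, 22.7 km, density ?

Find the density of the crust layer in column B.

Take the compensation level at the base of the deeper column (depth z_c below the surface of column A) and equate Σ ρ_i t_i down to z_c; mantle fills any gap and the z_c terms cancel.
Column A: 0.674×2.84 + 32.3×2.7 + (z_c − 32.974)×3.3
Column B: 2.66×0 + 22.7×ρ + (z_c − 2.66 − 22.7)×3.3
The z_c×3.3 term appears on both sides and cancels. Collect the known terms of each column as K = Σ(ρt)_known − 3.3 × (depth of known layers): K_A = 89.12416 − 3.3×32.974 = −19.69004; K_B = 0 − 3.3×(2.66 + 22.7) = −83.688.
Balance: K_A = K_B + 22.7×ρ, so ρ = (K_A − K_B)/22.7 = 63.998/22.7 = 2.82 g/cm³.

2.82 g/cm³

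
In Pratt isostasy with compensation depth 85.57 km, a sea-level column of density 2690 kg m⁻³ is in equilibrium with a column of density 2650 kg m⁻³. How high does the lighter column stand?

1.29 km

ρ_ref D = ρ (D + h) → h = D (ρ_ref − ρ)/ρ.
h = 85.57 km × (2690 − 2650)/2650 = 1.29 km.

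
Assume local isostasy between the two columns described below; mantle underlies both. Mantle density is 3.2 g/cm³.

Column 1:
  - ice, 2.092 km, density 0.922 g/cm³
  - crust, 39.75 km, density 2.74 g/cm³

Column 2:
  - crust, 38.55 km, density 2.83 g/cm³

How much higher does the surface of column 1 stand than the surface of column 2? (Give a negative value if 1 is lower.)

For any compensation level in the mantle, the mantle terms cancel and isostasy reduces to e = (Σt_1 − Σt_2) − (Σ(ρt)_1 − Σ(ρt)_2) / ρ_m.
Σt_1 = 41.842 km; Σt_2 = 38.55 km; Σ(ρt)_1 = 110.843824; Σ(ρt)_2 = 109.0965 (in km·g/cm³).
e = (41.842 − 38.55) − (110.843824 − 109.0965) / 3.2 = 2.75 km.

2.75 km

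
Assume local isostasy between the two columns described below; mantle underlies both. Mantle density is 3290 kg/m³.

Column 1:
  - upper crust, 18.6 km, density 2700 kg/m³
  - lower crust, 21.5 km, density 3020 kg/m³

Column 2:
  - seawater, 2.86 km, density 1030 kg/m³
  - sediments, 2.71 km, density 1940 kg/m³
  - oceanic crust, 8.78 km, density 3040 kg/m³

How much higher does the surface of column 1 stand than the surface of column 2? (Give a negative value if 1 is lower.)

For any compensation level in the mantle, the mantle terms cancel and isostasy reduces to e = (Σt_1 − Σt_2) − (Σ(ρt)_1 − Σ(ρt)_2) / ρ_m.
Σt_1 = 40.1 km; Σt_2 = 14.35 km; Σ(ρt)_1 = 115150; Σ(ρt)_2 = 34894.4 (in km·kg/m³).
e = (40.1 − 14.35) − (115150 − 34894.4) / 3290 = 1.36 km.

1.36 km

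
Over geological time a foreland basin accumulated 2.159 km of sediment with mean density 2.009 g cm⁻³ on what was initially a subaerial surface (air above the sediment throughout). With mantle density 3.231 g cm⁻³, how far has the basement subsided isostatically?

1.34 km

Subaerial load: s = t ρ_sed / ρ_m = 2.159 km × 2.009/3.231 = 1.34 km.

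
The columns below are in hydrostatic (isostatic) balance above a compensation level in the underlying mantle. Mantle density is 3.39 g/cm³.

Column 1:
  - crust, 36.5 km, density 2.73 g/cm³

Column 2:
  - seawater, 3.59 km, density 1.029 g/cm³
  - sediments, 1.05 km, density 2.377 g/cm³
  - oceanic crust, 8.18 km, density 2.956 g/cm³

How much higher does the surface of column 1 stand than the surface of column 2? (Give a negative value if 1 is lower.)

For any compensation level in the mantle, the mantle terms cancel and isostasy reduces to e = (Σt_1 − Σt_2) − (Σ(ρt)_1 − Σ(ρt)_2) / ρ_m.
Σt_1 = 36.5 km; Σt_2 = 12.82 km; Σ(ρt)_1 = 99.645; Σ(ρt)_2 = 30.37004 (in km·g/cm³).
e = (36.5 − 12.82) − (99.645 − 30.37004) / 3.39 = 3.24 km.

3.24 km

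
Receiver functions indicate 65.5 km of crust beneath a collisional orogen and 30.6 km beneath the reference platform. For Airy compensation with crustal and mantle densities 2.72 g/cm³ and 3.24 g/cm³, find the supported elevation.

Excess crust Δ = 65.5 km − 30.6 km = 34.9 km, split between elevation h and root r with h + r = Δ.
Airy balance ρ_c h = (ρ_m − ρ_c) r gives r = h ρ_c/(ρ_m − ρ_c), so h (1 + ρ_c/(ρ_m − ρ_c)) = Δ, i.e. h = Δ (ρ_m − ρ_c)/ρ_m.
h = 34.9 km × 0.52/3.24 = 5.6 km.

5.6 km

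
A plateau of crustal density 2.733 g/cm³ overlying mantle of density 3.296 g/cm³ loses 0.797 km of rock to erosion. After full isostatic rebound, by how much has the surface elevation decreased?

Rebound u = e ρ_c/ρ_m = 0.797 km × 2.733/3.296 = 0.6609 km.
Net surface drop = e − u = 0.797 km − 0.6609 km = e (ρ_m − ρ_c)/ρ_m = 0.136 km.

0.136 km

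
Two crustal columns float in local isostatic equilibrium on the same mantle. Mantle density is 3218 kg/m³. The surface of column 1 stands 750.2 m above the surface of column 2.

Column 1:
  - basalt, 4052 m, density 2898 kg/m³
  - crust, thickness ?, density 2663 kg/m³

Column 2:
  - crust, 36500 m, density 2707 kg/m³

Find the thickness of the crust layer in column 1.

Take the compensation level at the base of the deeper column (depth z_c below the surface of column 1) and equate Σ ρ_i t_i down to z_c; mantle fills any gap and the z_c terms cancel.
Column 1: 4052×2898 + x×2663 + (z_c − 4052 − x)×3218
Column 2: 750.2×0 + 36500×2707 + (z_c − 750.2 − 36500)×3218
The z_c×3218 term appears on both sides and cancels. Collect the known terms of each column as K = Σ(ρt)_known − 3218 × (depth of known layers): K_1 = 11742696 − 3218×4052 = −1296640; K_2 = 98805500 − 3218×(750.2 + 36500) = −21065643.6.
Balance: K_1 − x×(3218 − 2663) = K_2, so x = (K_1 − K_2)/(3218 − 2663) = 19769000/555 = 35600 m.

35600 m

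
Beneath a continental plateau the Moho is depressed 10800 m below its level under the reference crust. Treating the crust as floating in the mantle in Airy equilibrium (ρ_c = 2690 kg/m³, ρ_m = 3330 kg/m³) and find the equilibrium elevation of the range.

2570 m

For local isostatic compensation: ρ_c h = (ρ_m − ρ_c) r.
h = r (ρ_m − ρ_c) / ρ_c = 10800 m × (3330 − 2690) / 2690 = 2570 m.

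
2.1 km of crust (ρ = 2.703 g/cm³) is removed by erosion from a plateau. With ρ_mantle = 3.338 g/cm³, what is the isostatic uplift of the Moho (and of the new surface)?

1.7 km

Unloading: uplift u = e ρ_c/ρ_m = 2.1 km × 2.703/3.338 = 1.7 km.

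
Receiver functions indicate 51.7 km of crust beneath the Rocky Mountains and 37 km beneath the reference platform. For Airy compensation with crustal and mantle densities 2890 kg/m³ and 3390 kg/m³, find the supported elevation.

2.17 km

Excess crust Δ = 51.7 km − 37 km = 14.7 km, split between elevation h and root r with h + r = Δ.
Airy balance ρ_c h = (ρ_m − ρ_c) r gives r = h ρ_c/(ρ_m − ρ_c), so h (1 + ρ_c/(ρ_m − ρ_c)) = Δ, i.e. h = Δ (ρ_m − ρ_c)/ρ_m.
h = 14.7 km × 500/3390 = 2.17 km.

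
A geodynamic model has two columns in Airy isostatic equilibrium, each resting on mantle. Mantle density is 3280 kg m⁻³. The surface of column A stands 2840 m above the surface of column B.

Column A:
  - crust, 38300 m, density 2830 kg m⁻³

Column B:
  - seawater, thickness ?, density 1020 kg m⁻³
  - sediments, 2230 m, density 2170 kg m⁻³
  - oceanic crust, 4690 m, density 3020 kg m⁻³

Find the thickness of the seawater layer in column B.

Take the compensation level at the base of the deeper column (depth z_c below the surface of column A) and equate Σ ρ_i t_i down to z_c; mantle fills any gap and the z_c terms cancel.
Column A: 38300×2830 + (z_c − 38300)×3280
Column B: 2840×0 + x×1020 + 2230×2170 + 4690×3020 + (z_c − 2840 − 6920 − x)×3280
The z_c×3280 term appears on both sides and cancels. Collect the known terms of each column as K = Σ(ρt)_known − 3280 × (depth of known layers): K_A = 108389000 − 3280×38300 = −17235000; K_B = 19002900 − 3280×(2840 + 6920) = −13009900.
Balance: K_A = K_B − x×(3280 − 1020), so x = (K_B − K_A)/(3280 − 1020) = 4225100/2260 = 1870 m.

1870 m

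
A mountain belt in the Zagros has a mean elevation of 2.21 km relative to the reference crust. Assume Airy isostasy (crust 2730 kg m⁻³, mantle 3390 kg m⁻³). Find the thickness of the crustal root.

In Airy isostatic equilibrium: the weight of the topography is balanced by the buoyancy of the root, ρ_c h = (ρ_m − ρ_c) r.
r = h · ρ_c / (ρ_m − ρ_c) = 2.21 km × 2730 / (3390 − 2730) = 9.14 km.

9.14 km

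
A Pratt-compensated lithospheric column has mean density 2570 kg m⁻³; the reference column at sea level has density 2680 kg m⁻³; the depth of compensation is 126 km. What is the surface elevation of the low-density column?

ρ_ref D = ρ (D + h) → h = D (ρ_ref − ρ)/ρ.
h = 126 km × (2680 − 2570)/2570 = 5.39 km.

5.39 km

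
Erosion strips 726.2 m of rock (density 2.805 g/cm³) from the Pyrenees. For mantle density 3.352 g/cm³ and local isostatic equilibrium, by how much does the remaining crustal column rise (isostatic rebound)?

608 m

Unloading: uplift u = e ρ_c/ρ_m = 726.2 m × 2.805/3.352 = 608 m.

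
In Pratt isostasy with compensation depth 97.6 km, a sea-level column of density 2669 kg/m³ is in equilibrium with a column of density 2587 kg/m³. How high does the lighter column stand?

3.09 km

ρ_ref D = ρ (D + h) → h = D (ρ_ref − ρ)/ρ.
h = 97.6 km × (2669 − 2587)/2587 = 3.09 km.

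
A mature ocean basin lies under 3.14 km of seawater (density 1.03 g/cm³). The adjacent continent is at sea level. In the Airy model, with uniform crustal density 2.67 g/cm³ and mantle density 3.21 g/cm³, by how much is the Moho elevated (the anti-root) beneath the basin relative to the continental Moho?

9.54 km

For local isostatic compensation: replacing crust with seawater at the top is compensated by replacing crust with mantle at the base: d (ρ_c − ρ_w) = a (ρ_m − ρ_c).
a = d (ρ_c − ρ_w)/(ρ_m − ρ_c) = 3.14 km × 1.64/0.54 = 9.54 km.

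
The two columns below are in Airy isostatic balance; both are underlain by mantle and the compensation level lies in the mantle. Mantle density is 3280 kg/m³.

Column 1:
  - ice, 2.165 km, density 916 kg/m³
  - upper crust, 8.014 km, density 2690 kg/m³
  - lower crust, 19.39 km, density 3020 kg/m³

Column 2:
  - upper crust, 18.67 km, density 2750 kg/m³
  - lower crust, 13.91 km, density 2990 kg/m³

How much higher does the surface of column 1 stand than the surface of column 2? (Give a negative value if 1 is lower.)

0.292 km

For any compensation level in the mantle, the mantle terms cancel and isostasy reduces to e = (Σt_1 − Σt_2) − (Σ(ρt)_1 − Σ(ρt)_2) / ρ_m.
Σt_1 = 29.569 km; Σt_2 = 32.58 km; Σ(ρt)_1 = 82098.6; Σ(ρt)_2 = 92933.4 (in km·kg/m³).
e = (29.569 − 32.58) − (82098.6 − 92933.4) / 3280 = 0.292 km.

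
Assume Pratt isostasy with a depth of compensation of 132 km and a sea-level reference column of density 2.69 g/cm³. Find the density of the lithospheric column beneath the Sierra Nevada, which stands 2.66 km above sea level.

Pratt balance: ρ_ref D = ρ (D + h).
ρ = ρ_ref D/(D + h) = 2.69 × 132 km/(132 km + 2.66 km) = 2.64 g/cm³.

2.64 g/cm³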